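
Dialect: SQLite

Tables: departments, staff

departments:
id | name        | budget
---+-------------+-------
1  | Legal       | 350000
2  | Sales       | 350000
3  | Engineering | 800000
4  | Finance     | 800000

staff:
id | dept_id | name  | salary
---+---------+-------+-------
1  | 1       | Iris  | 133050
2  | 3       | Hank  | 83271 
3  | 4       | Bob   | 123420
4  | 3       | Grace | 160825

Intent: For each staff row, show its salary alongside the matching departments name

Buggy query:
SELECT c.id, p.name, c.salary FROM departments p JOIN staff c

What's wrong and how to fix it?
Bug: Missing join condition: each staff row is matched to all departments rows instead of just its own

Fix: Add ON c.dept_id = p.id to the JOIN

Corrected query:
SELECT c.id, p.name, c.salary FROM departments p JOIN staff c ON c.dept_id = p.id

Result:
id | name        | salary
---+-------------+-------
1  | Legal       | 133050
2  | Engineering | 83271 
3  | Finance     | 123420
4  | Engineering | 160825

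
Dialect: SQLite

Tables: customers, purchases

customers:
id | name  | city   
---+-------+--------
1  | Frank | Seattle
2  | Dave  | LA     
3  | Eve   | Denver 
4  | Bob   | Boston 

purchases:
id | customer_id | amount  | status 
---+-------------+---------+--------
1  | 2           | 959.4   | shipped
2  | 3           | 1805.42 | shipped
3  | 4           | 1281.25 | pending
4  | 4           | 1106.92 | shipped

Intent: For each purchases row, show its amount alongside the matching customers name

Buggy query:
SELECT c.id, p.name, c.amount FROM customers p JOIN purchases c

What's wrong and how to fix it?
Bug: JOIN with no ON clause produces a cartesian product; every purchases row pairs with every customers row

Fix: Specify the join condition linking the foreign key to the parent id

Corrected query:
SELECT c.id, p.name, c.amount FROM customers p JOIN purchases c ON c.customer_id = p.id

Result:
id | name | amount 
---+------+--------
1  | Dave | 959.4  
2  | Eve  | 1805.42
3  | Bob  | 1281.25
4  | Bob  | 1106.92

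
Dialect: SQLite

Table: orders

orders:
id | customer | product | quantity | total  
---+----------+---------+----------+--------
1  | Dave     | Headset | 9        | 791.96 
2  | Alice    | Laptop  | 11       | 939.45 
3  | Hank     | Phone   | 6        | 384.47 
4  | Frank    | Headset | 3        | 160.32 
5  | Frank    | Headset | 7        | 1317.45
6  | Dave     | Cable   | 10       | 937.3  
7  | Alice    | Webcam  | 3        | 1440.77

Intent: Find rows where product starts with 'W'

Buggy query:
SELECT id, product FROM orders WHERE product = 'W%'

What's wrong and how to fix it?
Bug: Wildcards only work with LIKE; '=' treats '%' as a literal character

Fix: Use LIKE for wildcard pattern matching

Corrected query:
SELECT id, product FROM orders WHERE product LIKE 'W%'

Result:
id | product
---+--------
7  | Webcam 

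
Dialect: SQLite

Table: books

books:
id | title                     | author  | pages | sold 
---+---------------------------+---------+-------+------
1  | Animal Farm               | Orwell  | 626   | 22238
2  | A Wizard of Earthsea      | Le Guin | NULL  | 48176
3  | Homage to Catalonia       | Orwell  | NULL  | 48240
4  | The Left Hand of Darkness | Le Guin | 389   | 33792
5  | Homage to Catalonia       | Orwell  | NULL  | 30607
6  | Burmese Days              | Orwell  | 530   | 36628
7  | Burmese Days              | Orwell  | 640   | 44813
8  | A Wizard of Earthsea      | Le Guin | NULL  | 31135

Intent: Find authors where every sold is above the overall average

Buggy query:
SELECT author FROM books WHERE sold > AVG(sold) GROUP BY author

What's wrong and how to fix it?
Bug: WHERE evaluates per row before aggregation, so AVG() is unavailable

Fix: Use a subquery for AVG and a HAVING MIN(...) filter so the condition holds for every row in the group

Corrected query:
SELECT author FROM books GROUP BY author HAVING MIN(sold) > (SELECT AVG(sold) FROM books)

Result:
(no rows)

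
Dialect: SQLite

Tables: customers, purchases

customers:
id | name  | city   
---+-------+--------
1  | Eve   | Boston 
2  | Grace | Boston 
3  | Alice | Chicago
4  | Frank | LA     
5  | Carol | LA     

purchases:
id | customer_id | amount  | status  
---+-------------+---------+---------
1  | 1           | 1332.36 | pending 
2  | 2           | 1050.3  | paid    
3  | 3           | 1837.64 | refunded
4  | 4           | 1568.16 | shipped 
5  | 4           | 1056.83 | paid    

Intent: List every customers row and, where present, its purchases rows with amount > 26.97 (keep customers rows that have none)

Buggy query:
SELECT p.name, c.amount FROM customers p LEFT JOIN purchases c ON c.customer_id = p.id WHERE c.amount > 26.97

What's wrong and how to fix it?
Bug: Filtering c.amount in WHERE discards the NULL rows produced by LEFT JOIN, turning it into an inner join

Fix: Move the right-table condition into the ON clause so unmatched parents are kept

Corrected query:
SELECT p.name, c.amount FROM customers p LEFT JOIN purchases c ON c.customer_id = p.id AND c.amount > 26.97

Result:
name  | amount 
------+--------
Eve   | 1332.36
Grace | 1050.3 
Alice | 1837.64
Frank | 1056.83
Frank | 1568.16
Carol | NULL   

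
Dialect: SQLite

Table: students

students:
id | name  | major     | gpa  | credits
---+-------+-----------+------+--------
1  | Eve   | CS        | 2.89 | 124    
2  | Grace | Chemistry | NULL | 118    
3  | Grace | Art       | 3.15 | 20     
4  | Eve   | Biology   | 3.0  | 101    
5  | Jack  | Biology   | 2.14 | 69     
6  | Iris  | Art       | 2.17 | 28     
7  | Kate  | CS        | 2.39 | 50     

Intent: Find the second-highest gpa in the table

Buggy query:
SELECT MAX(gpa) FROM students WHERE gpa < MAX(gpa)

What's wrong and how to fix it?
Bug: MAX(gpa) on the right of the comparison is an aggregate-in-WHERE error

Fix: Compute the overall MAX in a subquery, then take MAX of rows below it

Corrected query:
SELECT MAX(gpa) FROM students WHERE gpa < (SELECT MAX(gpa) FROM students)

Result:
MAX(gpa)
--------
3       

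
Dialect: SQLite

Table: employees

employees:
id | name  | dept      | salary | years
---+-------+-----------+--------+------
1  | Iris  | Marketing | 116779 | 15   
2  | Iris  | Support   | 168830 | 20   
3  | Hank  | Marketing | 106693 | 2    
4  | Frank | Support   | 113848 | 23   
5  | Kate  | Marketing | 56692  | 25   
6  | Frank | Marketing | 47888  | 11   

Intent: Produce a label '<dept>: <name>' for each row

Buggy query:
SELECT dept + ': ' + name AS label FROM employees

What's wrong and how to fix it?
Bug: SQLite uses || for string concatenation; + coerces text to numbers (yielding 0)

Fix: Use the || operator for string concatenation

Corrected query:
SELECT dept || ': ' || name AS label FROM employees

Result:
label           
----------------
Marketing: Iris 
Support: Iris   
Marketing: Hank 
Support: Frank  
Marketing: Kate 
Marketing: Frank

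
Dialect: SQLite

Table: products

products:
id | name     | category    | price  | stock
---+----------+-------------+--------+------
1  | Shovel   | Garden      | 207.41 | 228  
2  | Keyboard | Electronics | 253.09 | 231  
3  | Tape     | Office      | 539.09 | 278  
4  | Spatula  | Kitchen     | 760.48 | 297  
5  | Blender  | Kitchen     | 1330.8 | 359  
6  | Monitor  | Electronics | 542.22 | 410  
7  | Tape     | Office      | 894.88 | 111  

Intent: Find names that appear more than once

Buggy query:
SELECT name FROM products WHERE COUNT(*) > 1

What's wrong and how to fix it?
Bug: WHERE can't reference COUNT(*); aggregates are computed after WHERE

Fix: Group first, then use HAVING for the count condition

Corrected query:
SELECT name FROM products GROUP BY name HAVING COUNT(*) > 1

Result:
name
----
Tape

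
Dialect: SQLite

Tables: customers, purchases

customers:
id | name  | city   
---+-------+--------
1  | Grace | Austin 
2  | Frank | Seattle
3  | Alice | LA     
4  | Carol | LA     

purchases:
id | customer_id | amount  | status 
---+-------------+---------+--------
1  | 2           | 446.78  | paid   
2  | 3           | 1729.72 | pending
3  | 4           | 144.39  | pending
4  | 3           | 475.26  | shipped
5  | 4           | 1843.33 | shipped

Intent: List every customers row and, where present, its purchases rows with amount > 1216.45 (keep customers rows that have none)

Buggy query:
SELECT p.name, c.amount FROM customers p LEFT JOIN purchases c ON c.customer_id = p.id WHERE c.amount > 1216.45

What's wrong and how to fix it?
Bug: Filtering c.amount in WHERE discards the NULL rows produced by LEFT JOIN, turning it into an inner join

Fix: Move the right-table condition into the ON clause so unmatched parents are kept

Corrected query:
SELECT p.name, c.amount FROM customers p LEFT JOIN purchases c ON c.customer_id = p.id AND c.amount > 1216.45

Result:
name  | amount 
------+--------
Grace | NULL   
Frank | NULL   
Alice | 1729.72
Carol | 1843.33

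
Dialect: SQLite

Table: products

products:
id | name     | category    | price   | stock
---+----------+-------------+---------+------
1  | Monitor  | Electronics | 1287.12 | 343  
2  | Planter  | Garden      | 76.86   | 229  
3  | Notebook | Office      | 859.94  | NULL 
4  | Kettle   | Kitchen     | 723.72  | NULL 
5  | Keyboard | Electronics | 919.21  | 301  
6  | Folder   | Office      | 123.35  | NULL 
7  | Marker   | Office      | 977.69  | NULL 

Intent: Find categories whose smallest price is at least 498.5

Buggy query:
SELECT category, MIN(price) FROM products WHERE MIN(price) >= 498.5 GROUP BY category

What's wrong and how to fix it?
Bug: MIN() in WHERE is a misuse of aggregate

Fix: Replace WHERE with HAVING after the GROUP BY

Corrected query:
SELECT category, MIN(price) FROM products GROUP BY category HAVING MIN(price) >= 498.5

Result:
category    | MIN(price)
------------+-----------
Electronics | 919.21    
Kitchen     | 723.72    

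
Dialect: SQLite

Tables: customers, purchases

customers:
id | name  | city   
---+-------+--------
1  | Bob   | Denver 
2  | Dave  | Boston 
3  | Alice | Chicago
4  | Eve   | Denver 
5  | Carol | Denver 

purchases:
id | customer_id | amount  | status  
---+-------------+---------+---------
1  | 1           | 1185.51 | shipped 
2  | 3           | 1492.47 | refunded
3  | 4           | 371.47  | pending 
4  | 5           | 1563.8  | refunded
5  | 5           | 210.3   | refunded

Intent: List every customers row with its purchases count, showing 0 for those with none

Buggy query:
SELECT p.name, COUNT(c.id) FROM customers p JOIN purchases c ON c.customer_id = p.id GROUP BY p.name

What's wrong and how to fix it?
Bug: INNER JOIN drops customers rows that have no matching purchases rows

Fix: Switch to LEFT JOIN to retain unmatched parent rows

Corrected query:
SELECT p.name, COUNT(c.id) FROM customers p LEFT JOIN purchases c ON c.customer_id = p.id GROUP BY p.name

Result:
name  | COUNT(c.id)
------+------------
Alice | 1          
Bob   | 1          
Carol | 2          
Dave  | 0          
Eve   | 1          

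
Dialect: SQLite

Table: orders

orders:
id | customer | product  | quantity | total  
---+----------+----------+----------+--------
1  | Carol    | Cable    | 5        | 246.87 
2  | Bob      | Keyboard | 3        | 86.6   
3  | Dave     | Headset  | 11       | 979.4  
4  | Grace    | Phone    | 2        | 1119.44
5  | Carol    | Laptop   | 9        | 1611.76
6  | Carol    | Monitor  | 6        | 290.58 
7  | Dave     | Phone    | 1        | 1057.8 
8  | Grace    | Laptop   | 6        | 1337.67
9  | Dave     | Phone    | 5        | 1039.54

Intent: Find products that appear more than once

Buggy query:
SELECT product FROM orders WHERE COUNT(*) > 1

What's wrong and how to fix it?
Bug: WHERE can't reference COUNT(*); aggregates are computed after WHERE

Fix: GROUP BY product, then filter groups with HAVING COUNT(*) > 1

Corrected query:
SELECT product FROM orders GROUP BY product HAVING COUNT(*) > 1

Result:
product
-------
Laptop 
Phone  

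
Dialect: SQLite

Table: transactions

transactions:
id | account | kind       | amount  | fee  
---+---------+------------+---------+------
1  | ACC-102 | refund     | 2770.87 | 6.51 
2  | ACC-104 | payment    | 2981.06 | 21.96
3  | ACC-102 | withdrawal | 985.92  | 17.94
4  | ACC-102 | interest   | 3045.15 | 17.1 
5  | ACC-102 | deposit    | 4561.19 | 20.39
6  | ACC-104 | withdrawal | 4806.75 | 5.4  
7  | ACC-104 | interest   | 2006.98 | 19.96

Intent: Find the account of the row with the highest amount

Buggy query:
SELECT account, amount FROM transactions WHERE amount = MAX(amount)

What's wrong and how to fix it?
Bug: MAX(amount) is an aggregate and cannot be used directly in WHERE

Fix: Wrap MAX in a scalar subquery so WHERE compares against a single value

Corrected query:
SELECT account, amount FROM transactions WHERE amount = (SELECT MAX(amount) FROM transactions)

Result:
account | amount 
--------+--------
ACC-104 | 4806.75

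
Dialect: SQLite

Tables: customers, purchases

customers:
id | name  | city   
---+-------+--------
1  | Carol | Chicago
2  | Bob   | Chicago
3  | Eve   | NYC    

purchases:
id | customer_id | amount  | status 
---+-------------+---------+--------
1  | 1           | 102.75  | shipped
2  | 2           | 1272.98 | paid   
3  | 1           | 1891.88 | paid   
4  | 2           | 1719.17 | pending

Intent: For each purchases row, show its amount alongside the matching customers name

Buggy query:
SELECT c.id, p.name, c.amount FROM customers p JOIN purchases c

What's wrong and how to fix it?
Bug: Missing join condition: each purchases row is matched to all customers rows instead of just its own

Fix: Add ON c.customer_id = p.id to the JOIN

Corrected query:
SELECT c.id, p.name, c.amount FROM customers p JOIN purchases c ON c.customer_id = p.id

Result:
id | name  | amount 
---+-------+--------
1  | Carol | 102.75 
2  | Bob   | 1272.98
3  | Carol | 1891.88
4  | Bob   | 1719.17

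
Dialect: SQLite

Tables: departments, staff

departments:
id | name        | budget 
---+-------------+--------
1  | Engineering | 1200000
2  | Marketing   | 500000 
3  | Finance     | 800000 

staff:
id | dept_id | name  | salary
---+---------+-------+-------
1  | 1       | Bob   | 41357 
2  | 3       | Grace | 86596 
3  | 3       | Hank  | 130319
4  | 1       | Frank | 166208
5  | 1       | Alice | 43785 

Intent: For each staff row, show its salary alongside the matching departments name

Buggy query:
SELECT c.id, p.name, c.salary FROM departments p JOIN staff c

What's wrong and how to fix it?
Bug: Missing join condition: each staff row is matched to all departments rows instead of just its own

Fix: Specify the join condition linking the foreign key to the parent id

Corrected query:
SELECT c.id, p.name, c.salary FROM departments p JOIN staff c ON c.dept_id = p.id

Result:
id | name        | salary
---+-------------+-------
1  | Engineering | 41357 
2  | Finance     | 86596 
3  | Finance     | 130319
4  | Engineering | 166208
5  | Engineering | 43785 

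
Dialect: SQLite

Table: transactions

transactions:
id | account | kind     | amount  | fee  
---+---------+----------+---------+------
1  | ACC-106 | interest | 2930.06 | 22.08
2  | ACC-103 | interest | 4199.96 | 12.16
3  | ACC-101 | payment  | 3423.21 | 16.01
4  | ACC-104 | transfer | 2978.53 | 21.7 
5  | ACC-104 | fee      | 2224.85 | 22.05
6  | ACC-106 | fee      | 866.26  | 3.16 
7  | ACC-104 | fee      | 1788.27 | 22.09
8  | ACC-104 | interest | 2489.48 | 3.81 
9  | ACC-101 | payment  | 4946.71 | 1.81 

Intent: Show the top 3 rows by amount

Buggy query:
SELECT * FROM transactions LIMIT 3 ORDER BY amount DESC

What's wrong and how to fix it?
Bug: ORDER BY cannot follow LIMIT; LIMIT is the final clause

Fix: Swap the clauses: ORDER BY first, then LIMIT

Corrected query:
SELECT * FROM transactions ORDER BY amount DESC LIMIT 3

Result:
id | account | kind     | amount  | fee  
---+---------+----------+---------+------
9  | ACC-101 | payment  | 4946.71 | 1.81 
2  | ACC-103 | interest | 4199.96 | 12.16
3  | ACC-101 | payment  | 3423.21 | 16.01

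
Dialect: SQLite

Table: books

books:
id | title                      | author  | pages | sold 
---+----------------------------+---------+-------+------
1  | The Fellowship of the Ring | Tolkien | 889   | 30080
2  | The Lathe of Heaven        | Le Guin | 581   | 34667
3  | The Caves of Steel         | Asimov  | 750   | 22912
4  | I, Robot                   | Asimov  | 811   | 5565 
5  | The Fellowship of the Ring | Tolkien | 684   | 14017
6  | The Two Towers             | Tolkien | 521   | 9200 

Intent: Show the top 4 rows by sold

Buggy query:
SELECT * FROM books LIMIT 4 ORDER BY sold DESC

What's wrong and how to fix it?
Bug: LIMIT must come after ORDER BY

Fix: Swap the clauses: ORDER BY first, then LIMIT

Corrected query:
SELECT * FROM books ORDER BY sold DESC LIMIT 4

Result:
id | title                      | author  | pages | sold 
---+----------------------------+---------+-------+------
2  | The Lathe of Heaven        | Le Guin | 581   | 34667
1  | The Fellowship of the Ring | Tolkien | 889   | 30080
3  | The Caves of Steel         | Asimov  | 750   | 22912
5  | The Fellowship of the Ring | Tolkien | 684   | 14017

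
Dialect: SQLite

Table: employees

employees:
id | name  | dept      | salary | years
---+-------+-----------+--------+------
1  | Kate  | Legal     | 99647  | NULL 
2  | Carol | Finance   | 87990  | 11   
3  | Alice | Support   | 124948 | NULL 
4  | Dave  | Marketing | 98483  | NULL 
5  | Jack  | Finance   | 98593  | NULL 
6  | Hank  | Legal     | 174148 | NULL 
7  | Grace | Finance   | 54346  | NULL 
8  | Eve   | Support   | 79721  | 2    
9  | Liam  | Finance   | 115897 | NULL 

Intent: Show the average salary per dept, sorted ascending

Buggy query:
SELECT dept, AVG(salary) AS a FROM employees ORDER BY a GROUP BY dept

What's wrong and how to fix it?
Bug: GROUP BY must precede ORDER BY

Fix: Reorder: SELECT … FROM … GROUP BY … ORDER BY …

Corrected query:
SELECT dept, AVG(salary) AS a FROM employees GROUP BY dept ORDER BY a

Result:
dept      | a       
----------+---------
Finance   | 89206.5 
Marketing | 98483   
Support   | 102334.5
Legal     | 136897.5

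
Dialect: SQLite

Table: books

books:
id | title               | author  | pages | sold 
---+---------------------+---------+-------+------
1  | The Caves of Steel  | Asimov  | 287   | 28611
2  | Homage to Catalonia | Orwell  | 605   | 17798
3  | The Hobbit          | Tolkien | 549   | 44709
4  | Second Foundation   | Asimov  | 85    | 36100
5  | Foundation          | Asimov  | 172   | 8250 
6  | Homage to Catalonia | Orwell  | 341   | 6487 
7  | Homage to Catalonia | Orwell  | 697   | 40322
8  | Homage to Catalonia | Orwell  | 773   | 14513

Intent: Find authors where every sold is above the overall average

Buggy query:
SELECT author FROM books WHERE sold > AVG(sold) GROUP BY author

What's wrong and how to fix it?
Bug: AVG() is an aggregate; it can't sit directly in WHERE

Fix: Use a subquery for AVG and a HAVING MIN(...) filter so the condition holds for every row in the group

Corrected query:
SELECT author FROM books GROUP BY author HAVING MIN(sold) > (SELECT AVG(sold) FROM books)

Result:
author 
-------
Tolkien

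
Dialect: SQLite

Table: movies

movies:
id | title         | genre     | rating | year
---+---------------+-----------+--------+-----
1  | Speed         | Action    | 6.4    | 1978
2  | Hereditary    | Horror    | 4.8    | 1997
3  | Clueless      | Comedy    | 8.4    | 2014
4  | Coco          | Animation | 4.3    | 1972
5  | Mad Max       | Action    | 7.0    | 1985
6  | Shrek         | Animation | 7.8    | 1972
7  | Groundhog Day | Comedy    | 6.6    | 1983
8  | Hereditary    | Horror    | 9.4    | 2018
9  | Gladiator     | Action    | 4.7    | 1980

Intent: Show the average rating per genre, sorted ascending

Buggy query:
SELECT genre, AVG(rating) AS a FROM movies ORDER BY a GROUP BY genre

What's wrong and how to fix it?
Bug: ORDER BY appears before GROUP BY; SQL clause order requires GROUP BY first

Fix: Move ORDER BY to the end, after GROUP BY

Corrected query:
SELECT genre, AVG(rating) AS a FROM movies GROUP BY genre ORDER BY a

Result:
genre     | a       
----------+---------
Action    | 6.033333
Animation | 6.05    
Horror    | 7.1     
Comedy    | 7.5     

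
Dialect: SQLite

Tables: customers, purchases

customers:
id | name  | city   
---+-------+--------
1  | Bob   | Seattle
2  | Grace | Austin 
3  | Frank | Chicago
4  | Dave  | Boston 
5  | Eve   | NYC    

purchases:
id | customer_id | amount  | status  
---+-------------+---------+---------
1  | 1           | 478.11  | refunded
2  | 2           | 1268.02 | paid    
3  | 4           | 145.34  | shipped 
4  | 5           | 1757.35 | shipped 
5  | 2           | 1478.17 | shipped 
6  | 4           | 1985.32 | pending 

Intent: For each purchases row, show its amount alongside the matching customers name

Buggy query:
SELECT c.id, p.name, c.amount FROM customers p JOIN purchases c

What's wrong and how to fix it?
Bug: JOIN with no ON clause produces a cartesian product; every purchases row pairs with every customers row

Fix: Specify the join condition linking the foreign key to the parent id

Corrected query:
SELECT c.id, p.name, c.amount FROM customers p JOIN purchases c ON c.customer_id = p.id

Result:
id | name  | amount 
---+-------+--------
1  | Bob   | 478.11 
2  | Grace | 1268.02
3  | Dave  | 145.34 
4  | Eve   | 1757.35
5  | Grace | 1478.17
6  | Dave  | 1985.32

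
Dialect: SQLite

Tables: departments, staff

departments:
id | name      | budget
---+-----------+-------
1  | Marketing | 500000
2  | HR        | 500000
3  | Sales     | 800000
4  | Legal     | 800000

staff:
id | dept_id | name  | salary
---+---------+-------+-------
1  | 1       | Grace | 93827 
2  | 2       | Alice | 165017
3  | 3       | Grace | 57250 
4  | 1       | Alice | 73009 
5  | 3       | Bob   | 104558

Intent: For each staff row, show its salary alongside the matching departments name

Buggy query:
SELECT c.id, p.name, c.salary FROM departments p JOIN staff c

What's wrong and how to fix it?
Bug: Missing join condition: each staff row is matched to all departments rows instead of just its own

Fix: Specify the join condition linking the foreign key to the parent id

Corrected query:
SELECT c.id, p.name, c.salary FROM departments p JOIN staff c ON c.dept_id = p.id

Result:
id | name      | salary
---+-----------+-------
1  | Marketing | 93827 
2  | HR        | 165017
3  | Sales     | 57250 
4  | Marketing | 73009 
5  | Sales     | 104558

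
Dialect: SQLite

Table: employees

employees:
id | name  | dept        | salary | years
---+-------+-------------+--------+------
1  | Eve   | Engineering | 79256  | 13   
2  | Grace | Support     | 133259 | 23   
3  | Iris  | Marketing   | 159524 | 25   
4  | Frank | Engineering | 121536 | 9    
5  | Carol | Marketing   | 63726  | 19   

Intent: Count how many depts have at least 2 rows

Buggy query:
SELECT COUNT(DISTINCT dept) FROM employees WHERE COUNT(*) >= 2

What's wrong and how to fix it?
Bug: COUNT(*) cannot appear in WHERE; the per-group count doesn't exist yet

Fix: Group first with HAVING COUNT(*) >= 2, then COUNT the resulting groups

Corrected query:
SELECT COUNT(*) FROM (SELECT dept FROM employees GROUP BY dept HAVING COUNT(*) >= 2)

Result:
COUNT(*)
--------
2       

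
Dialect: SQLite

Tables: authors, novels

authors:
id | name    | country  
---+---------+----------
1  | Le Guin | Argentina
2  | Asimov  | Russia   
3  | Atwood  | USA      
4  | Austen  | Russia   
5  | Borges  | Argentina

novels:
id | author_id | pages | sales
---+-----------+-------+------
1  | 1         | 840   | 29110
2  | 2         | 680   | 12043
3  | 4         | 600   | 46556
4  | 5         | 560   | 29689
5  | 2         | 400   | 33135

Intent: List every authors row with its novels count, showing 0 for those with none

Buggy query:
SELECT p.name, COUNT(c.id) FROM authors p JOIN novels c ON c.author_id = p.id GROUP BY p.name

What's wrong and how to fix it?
Bug: INNER JOIN drops authors rows that have no matching novels rows

Fix: Use LEFT JOIN so parents without children still appear (COUNT(c.id) gives 0)

Corrected query:
SELECT p.name, COUNT(c.id) FROM authors p LEFT JOIN novels c ON c.author_id = p.id GROUP BY p.name

Result:
name    | COUNT(c.id)
--------+------------
Asimov  | 2          
Atwood  | 0          
Austen  | 1          
Borges  | 1          
Le Guin | 1          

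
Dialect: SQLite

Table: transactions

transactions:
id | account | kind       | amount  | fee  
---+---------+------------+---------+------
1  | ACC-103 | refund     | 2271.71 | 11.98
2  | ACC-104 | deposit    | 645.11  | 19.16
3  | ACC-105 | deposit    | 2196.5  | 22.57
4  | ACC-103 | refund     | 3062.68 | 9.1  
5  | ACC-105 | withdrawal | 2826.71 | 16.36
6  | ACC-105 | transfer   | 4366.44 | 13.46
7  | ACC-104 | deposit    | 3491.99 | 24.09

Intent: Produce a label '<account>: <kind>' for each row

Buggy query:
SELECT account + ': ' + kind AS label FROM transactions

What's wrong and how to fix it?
Bug: SQLite uses || for string concatenation; + coerces text to numbers (yielding 0)

Fix: Use the || operator for string concatenation

Corrected query:
SELECT account || ': ' || kind AS label FROM transactions

Result:
label              
-------------------
ACC-103: refund    
ACC-104: deposit   
ACC-105: deposit   
ACC-103: refund    
ACC-105: withdrawal
ACC-105: transfer  
ACC-104: deposit   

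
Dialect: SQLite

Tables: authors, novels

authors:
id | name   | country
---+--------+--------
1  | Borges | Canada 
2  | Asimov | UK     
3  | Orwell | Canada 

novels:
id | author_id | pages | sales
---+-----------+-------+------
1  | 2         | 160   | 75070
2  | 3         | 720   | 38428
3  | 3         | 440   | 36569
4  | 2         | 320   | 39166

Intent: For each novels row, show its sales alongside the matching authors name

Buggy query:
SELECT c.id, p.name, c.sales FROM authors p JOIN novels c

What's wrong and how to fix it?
Bug: JOIN with no ON clause produces a cartesian product; every novels row pairs with every authors row

Fix: Specify the join condition linking the foreign key to the parent id

Corrected query:
SELECT c.id, p.name, c.sales FROM authors p JOIN novels c ON c.author_id = p.id

Result:
id | name   | sales
---+--------+------
1  | Asimov | 75070
2  | Orwell | 38428
3  | Orwell | 36569
4  | Asimov | 39166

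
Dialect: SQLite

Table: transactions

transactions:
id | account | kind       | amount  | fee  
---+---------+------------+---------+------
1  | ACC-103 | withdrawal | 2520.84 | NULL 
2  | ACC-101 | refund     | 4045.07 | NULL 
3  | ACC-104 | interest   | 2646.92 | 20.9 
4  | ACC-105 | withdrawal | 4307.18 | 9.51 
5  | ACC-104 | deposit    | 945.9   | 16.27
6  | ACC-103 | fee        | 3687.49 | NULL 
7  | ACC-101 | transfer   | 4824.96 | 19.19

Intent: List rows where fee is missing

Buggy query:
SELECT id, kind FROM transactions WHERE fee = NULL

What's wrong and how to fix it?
Bug: '= NULL' is always unknown in SQL three-valued logic, so no rows match

Fix: Use IS NULL to test for NULL

Corrected query:
SELECT id, kind FROM transactions WHERE fee IS NULL

Result:
id | kind      
---+-----------
1  | withdrawal
2  | refund    
6  | fee       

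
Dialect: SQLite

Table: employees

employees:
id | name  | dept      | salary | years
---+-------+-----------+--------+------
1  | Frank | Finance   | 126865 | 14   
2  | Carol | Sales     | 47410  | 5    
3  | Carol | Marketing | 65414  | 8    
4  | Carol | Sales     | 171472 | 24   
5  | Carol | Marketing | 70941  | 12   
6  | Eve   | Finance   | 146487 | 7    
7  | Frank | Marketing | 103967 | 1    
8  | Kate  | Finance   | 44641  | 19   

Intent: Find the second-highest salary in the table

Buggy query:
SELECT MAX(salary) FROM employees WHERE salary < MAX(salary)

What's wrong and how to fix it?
Bug: The inner MAX is an aggregate inside WHERE, which is not allowed

Fix: Put the inner MAX in a scalar subquery

Corrected query:
SELECT MAX(salary) FROM employees WHERE salary < (SELECT MAX(salary) FROM employees)

Result:
MAX(salary)
-----------
146487     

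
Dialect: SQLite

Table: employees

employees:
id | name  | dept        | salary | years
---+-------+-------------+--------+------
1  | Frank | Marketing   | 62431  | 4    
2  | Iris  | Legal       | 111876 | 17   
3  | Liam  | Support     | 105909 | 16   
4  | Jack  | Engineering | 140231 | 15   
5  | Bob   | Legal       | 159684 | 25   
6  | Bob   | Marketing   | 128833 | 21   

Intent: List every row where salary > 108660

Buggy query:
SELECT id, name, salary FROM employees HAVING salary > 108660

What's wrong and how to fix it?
Bug: HAVING filters the output of aggregation, but this query has no GROUP BY and no aggregate functions, so SQLite rejects it (HAVING clause on a non-aggregate query); the condition here is per row

Fix: Replace HAVING with WHERE since the condition applies to individual rows

Corrected query:
SELECT id, name, salary FROM employees WHERE salary > 108660

Result:
id | name | salary
---+------+-------
2  | Iris | 111876
4  | Jack | 140231
5  | Bob  | 159684
6  | Bob  | 128833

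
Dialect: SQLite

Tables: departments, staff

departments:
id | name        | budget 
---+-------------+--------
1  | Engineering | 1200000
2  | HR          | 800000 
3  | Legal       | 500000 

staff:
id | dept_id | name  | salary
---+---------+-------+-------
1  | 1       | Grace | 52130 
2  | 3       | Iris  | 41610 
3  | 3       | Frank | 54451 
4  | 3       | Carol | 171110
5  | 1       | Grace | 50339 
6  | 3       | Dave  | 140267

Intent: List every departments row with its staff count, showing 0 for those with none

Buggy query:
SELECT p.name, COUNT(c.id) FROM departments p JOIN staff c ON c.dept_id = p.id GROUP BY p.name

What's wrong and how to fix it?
Bug: INNER JOIN drops departments rows that have no matching staff rows

Fix: Switch to LEFT JOIN to retain unmatched parent rows

Corrected query:
SELECT p.name, COUNT(c.id) FROM departments p LEFT JOIN staff c ON c.dept_id = p.id GROUP BY p.name

Result:
name        | COUNT(c.id)
------------+------------
Engineering | 2          
HR          | 0          
Legal       | 4          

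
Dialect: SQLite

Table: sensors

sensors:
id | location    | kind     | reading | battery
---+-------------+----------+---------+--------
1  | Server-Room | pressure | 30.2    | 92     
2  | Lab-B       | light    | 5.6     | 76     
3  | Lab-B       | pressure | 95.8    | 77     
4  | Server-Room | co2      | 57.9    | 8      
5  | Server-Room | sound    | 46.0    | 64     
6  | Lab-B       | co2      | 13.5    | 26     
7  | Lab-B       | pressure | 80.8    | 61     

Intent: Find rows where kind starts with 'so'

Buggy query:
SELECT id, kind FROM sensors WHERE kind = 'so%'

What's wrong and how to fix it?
Bug: Wildcards only work with LIKE; '=' treats '%' as a literal character

Fix: Use LIKE for wildcard pattern matching

Corrected query:
SELECT id, kind FROM sensors WHERE kind LIKE 'so%'

Result:
id | kind 
---+------
5  | sound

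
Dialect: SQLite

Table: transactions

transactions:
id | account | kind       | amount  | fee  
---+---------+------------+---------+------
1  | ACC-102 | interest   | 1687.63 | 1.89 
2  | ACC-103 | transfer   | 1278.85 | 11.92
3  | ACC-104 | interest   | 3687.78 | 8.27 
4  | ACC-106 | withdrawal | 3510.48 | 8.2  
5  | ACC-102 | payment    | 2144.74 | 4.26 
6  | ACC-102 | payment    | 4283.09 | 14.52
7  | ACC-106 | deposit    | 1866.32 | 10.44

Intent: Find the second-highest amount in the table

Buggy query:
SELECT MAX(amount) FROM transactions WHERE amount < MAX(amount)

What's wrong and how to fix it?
Bug: The inner MAX is an aggregate inside WHERE, which is not allowed

Fix: Compute the overall MAX in a subquery, then take MAX of rows below it

Corrected query:
SELECT MAX(amount) FROM transactions WHERE amount < (SELECT MAX(amount) FROM transactions)

Result:
MAX(amount)
-----------
3687.78    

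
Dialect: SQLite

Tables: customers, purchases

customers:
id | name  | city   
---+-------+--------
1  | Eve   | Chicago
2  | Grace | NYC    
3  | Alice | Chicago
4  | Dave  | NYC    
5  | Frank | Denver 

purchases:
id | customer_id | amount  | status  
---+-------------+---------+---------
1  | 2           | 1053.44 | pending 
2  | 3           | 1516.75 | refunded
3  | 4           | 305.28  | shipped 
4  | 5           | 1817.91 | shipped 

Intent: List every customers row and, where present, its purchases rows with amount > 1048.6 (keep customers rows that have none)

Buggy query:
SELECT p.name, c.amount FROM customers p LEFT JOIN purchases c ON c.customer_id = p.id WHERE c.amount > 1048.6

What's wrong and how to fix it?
Bug: A WHERE condition on the right-hand table after LEFT JOIN drops unmatched parents

Fix: Put 'c.amount > 1048.6' in the JOIN's ON clause instead of WHERE

Corrected query:
SELECT p.name, c.amount FROM customers p LEFT JOIN purchases c ON c.customer_id = p.id AND c.amount > 1048.6

Result:
name  | amount 
------+--------
Eve   | NULL   
Grace | 1053.44
Alice | 1516.75
Dave  | NULL   
Frank | 1817.91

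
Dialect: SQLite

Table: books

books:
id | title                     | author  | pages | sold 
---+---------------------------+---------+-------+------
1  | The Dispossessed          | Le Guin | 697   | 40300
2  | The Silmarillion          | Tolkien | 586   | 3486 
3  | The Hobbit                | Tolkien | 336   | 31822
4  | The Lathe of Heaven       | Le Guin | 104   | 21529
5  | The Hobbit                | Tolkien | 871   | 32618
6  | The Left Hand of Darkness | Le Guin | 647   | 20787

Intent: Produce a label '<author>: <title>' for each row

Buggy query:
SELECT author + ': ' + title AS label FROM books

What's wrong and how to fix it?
Bug: SQLite uses || for string concatenation; + coerces text to numbers (yielding 0)

Fix: Use the || operator for string concatenation

Corrected query:
SELECT author || ': ' || title AS label FROM books

Result:
label                             
----------------------------------
Le Guin: The Dispossessed         
Tolkien: The Silmarillion         
Tolkien: The Hobbit               
Le Guin: The Lathe of Heaven      
Tolkien: The Hobbit               
Le Guin: The Left Hand of Darkness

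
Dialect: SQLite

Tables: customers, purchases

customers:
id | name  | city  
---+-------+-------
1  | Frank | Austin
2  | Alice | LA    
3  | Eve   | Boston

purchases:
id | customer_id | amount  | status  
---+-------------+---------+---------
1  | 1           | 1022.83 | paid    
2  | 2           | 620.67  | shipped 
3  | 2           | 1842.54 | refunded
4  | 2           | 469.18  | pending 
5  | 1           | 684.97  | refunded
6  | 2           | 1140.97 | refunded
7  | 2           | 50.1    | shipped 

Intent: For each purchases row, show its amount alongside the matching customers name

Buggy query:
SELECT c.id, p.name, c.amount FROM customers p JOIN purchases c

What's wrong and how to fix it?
Bug: JOIN with no ON clause produces a cartesian product; every purchases row pairs with every customers row

Fix: Add ON c.customer_id = p.id to the JOIN

Corrected query:
SELECT c.id, p.name, c.amount FROM customers p JOIN purchases c ON c.customer_id = p.id

Result:
id | name  | amount 
---+-------+--------
1  | Frank | 1022.83
2  | Alice | 620.67 
3  | Alice | 1842.54
4  | Alice | 469.18 
5  | Frank | 684.97 
6  | Alice | 1140.97
7  | Alice | 50.1   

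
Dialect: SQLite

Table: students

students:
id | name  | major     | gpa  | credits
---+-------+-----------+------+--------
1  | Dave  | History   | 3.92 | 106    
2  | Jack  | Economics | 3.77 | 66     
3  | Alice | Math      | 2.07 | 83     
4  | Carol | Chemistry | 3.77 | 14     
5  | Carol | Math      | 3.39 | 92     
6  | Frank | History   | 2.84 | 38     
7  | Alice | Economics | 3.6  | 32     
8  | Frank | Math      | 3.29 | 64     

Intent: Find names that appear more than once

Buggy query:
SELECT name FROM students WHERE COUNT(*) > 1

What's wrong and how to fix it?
Bug: COUNT(*) is an aggregate and cannot be used in WHERE

Fix: GROUP BY name, then filter groups with HAVING COUNT(*) > 1

Corrected query:
SELECT name FROM students GROUP BY name HAVING COUNT(*) > 1

Result:
name 
-----
Alice
Carol
Frank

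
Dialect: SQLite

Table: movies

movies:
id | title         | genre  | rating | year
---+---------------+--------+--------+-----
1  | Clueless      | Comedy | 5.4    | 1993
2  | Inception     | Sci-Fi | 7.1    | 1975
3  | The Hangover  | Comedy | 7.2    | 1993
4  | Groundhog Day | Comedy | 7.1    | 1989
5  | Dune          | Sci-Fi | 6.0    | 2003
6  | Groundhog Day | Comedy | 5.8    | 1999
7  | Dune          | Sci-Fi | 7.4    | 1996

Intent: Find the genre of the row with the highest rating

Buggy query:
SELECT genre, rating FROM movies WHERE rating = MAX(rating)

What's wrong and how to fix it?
Bug: WHERE is evaluated per row; an aggregate over the whole table isn't defined there

Fix: Use a subquery: WHERE rating = (SELECT MAX(rating) FROM movies)

Corrected query:
SELECT genre, rating FROM movies WHERE rating = (SELECT MAX(rating) FROM movies)

Result:
genre  | rating
-------+-------
Sci-Fi | 7.4   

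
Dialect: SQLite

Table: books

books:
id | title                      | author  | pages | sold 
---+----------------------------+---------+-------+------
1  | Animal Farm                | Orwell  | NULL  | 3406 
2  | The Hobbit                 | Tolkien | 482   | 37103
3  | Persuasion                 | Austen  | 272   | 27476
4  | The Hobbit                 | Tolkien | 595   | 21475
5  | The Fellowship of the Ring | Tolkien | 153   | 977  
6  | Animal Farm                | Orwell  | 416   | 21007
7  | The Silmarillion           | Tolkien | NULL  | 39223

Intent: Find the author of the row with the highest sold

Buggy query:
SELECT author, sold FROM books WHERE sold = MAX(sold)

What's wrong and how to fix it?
Bug: MAX(sold) is an aggregate and cannot be used directly in WHERE

Fix: Wrap MAX in a scalar subquery so WHERE compares against a single value

Corrected query:
SELECT author, sold FROM books WHERE sold = (SELECT MAX(sold) FROM books)

Result:
author  | sold 
--------+------
Tolkien | 39223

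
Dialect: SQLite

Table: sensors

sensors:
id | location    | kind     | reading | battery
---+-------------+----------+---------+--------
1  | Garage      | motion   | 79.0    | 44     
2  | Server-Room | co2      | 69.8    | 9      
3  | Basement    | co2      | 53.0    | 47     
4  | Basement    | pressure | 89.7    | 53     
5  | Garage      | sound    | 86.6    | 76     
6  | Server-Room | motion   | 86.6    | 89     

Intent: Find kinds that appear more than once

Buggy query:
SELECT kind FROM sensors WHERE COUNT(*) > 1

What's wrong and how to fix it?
Bug: WHERE can't reference COUNT(*); aggregates are computed after WHERE

Fix: Group first, then use HAVING for the count condition

Corrected query:
SELECT kind FROM sensors GROUP BY kind HAVING COUNT(*) > 1

Result:
kind  
------
co2   
motion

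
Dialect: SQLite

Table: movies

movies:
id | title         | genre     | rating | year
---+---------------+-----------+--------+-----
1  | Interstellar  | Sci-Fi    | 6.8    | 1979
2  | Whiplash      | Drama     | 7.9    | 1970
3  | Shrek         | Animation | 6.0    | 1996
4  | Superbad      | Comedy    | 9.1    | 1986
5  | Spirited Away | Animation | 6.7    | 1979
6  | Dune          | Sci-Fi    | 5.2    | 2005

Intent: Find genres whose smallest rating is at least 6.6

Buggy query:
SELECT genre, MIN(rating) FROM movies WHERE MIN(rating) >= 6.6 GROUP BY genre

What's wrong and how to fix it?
Bug: Aggregates like MIN are computed per group after WHERE runs

Fix: Replace WHERE with HAVING after the GROUP BY

Corrected query:
SELECT genre, MIN(rating) FROM movies GROUP BY genre HAVING MIN(rating) >= 6.6

Result:
genre  | MIN(rating)
-------+------------
Comedy | 9.1        
Drama  | 7.9        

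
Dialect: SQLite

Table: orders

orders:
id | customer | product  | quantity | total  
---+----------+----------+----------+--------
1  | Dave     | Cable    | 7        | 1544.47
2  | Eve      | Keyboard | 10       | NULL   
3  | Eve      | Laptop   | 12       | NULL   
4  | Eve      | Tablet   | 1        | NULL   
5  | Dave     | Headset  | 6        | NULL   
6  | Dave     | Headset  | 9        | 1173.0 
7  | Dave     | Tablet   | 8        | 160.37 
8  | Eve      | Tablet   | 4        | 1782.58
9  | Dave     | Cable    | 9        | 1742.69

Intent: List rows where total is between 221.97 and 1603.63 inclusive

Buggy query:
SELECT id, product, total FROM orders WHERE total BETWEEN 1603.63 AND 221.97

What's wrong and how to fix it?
Bug: The bounds are reversed; BETWEEN a AND b requires a <= b to match anything

Fix: Write BETWEEN 221.97 AND 1603.63

Corrected query:
SELECT id, product, total FROM orders WHERE total BETWEEN 221.97 AND 1603.63

Result:
id | product | total  
---+---------+--------
1  | Cable   | 1544.47
6  | Headset | 1173   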